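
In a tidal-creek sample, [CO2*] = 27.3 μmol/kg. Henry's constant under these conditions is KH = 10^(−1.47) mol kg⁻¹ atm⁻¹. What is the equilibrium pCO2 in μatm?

KH = 10^(−1.47) = 3.388×10^-2 mol kg⁻¹ atm⁻¹
pCO2 = [CO2*]/KH = 27.3×10^-6 / 3.388×10^-2 = 8.06×10^-4 atm = 806 μatm

pCO2 = 806 μatm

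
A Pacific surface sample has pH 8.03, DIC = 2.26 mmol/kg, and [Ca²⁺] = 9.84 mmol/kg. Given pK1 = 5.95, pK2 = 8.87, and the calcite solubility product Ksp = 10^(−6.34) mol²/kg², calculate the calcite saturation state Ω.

Ω = 6.10

α₂ = 1 / (1 + [H⁺]/K2 + [H⁺]²/(K1K2)) = 1 / (1 + 10^+0.84 + 10^-1.24)
   = 1 / (1 + 6.9183 + 0.057544) = 1/7.9759 = 0.1254
[CO3²⁻] = α₂ × DIC = 0.1254 × 2.26 = 0.2834 mmol/kg
Ksp = 10^(−6.34) = 4.571×10^-7
Ω = [Ca²⁺][CO3²⁻]/Ksp = (9.84×10^-3)(2.834×10^-4) / 4.571×10^-7 = 6.10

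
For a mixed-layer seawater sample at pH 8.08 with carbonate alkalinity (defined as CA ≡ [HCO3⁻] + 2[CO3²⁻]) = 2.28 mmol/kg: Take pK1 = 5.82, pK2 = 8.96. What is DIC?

DIC = 2.05 mmol/kg

CA = [HCO3⁻] + 2[CO3²⁻] = (α₁ + 2α₂)·DIC
At pH 8.08: [H⁺]/K1 = 10^-2.26 = 0.0054954, K2/[H⁺] = 10^-0.88 = 0.13183
α₁ = 1/(1 + 0.0054954 + 0.13183) = 1/1.1373 = 0.8793; α₂ = α₁·K2/[H⁺] = 0.1159
α₁ + 2α₂ = 1.1111
DIC = CA / (α₁ + 2α₂) = 2.28 / 1.1111 = 2.05 mmol/kg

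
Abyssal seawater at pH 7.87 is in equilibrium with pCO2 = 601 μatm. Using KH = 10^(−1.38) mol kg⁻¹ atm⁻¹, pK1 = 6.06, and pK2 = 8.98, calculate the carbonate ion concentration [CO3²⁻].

[CO3²⁻] = 0.126 mmol/kg

[CO2*] = KH · pCO2 = 10^(−1.38) × 601×10^-6 = 2.505×10^-5 mol/kg
α₀ = 1/(1 + K1/[H⁺] + K1K2/[H⁺]²) = 1/(1 + 10^+1.81 + 10^+0.70) = 0.01417
DIC = [CO2*]/α₀ = 2.505×10^-5 / 0.01417 = 1.768 mmol/kg
[CO3²⁻] = α₂·DIC; α₂ = 0.07101, so [CO3²⁻] = 0.07101 × 1.768 = 0.126 mmol/kg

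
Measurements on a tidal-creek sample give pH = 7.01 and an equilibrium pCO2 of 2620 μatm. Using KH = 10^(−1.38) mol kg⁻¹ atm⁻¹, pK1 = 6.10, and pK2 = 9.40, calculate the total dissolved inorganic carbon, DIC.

DIC = 1.00 mmol/kg

[CO2*] = KH · pCO2 = 10^(−1.38) × 2620×10^-6 = 1.092×10^-4 mol/kg
α₀ = 1/(1 + K1/[H⁺] + K1K2/[H⁺]²) = 1/(1 + 10^+0.91 + 10^-1.48) = 0.1092
DIC = [CO2*]/α₀ = 1.092×10^-4 / 0.1092 = 1.00 mmol/kg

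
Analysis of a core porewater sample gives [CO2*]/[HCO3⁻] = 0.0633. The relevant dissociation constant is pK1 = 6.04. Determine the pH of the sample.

pH = 7.24

From K1 = [H⁺][HCO3⁻]/[CO2*]:  pH = pK1 − log₁₀([CO2*]/[HCO3⁻])
log₁₀(0.0633) = -1.199
pH = 6.04 − (-1.199) = 7.24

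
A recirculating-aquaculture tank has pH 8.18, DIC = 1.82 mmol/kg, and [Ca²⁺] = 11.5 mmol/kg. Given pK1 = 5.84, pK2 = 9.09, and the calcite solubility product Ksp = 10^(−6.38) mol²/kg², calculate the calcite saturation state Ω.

α₂ = 1 / (1 + [H⁺]/K2 + [H⁺]²/(K1K2)) = 1 / (1 + 10^+0.91 + 10^-1.43)
   = 1 / (1 + 8.1283 + 0.037154) = 1/9.1655 = 0.1091
[CO3²⁻] = α₂ × DIC = 0.1091 × 1.82 = 0.1986 mmol/kg
Ksp = 10^(−6.38) = 4.169×10^-7
Ω = [Ca²⁺][CO3²⁻]/Ksp = (11.5×10^-3)(1.986×10^-4) / 4.169×10^-7 = 5.48

Ω = 5.48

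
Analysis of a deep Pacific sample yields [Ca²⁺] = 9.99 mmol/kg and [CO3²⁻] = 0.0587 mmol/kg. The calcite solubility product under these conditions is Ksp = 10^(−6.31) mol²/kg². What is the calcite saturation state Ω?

Ksp = 10^(−6.31) = 4.898×10^-7
Ω = [Ca²⁺][CO3²⁻]/Ksp = (9.99×10^-3)(0.0587×10^-3) / 4.898×10^-7 = 1.20

Ω = 1.20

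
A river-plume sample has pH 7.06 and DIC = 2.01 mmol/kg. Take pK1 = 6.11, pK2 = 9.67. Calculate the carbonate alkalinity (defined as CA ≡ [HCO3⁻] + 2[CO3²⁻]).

CA = [HCO3⁻] + 2[CO3²⁻] = (α₁ + 2α₂)·DIC
At pH 7.06: [H⁺]/K1 = 10^-0.95 = 0.11220, K2/[H⁺] = 10^-2.61 = 0.0024547
α₁ = 1/(1 + 0.11220 + 0.0024547) = 1/1.1147 = 0.8971; α₂ = α₁·K2/[H⁺] = 0.002202
α₁ + 2α₂ = 0.9015
CA = 0.9015 × 2.01 = 1.81 mmol/kg

CA = 1.81 mmol/kg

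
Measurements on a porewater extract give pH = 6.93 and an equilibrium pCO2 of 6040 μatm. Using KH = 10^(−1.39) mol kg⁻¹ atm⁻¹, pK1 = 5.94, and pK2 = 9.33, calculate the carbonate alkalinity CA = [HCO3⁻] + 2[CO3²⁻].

CA = 2.42 mmol/kg

[CO2*] = KH · pCO2 = 10^(−1.39) × 6040×10^-6 = 2.461×10^-4 mol/kg
α₀ = 1/(1 + K1/[H⁺] + K1K2/[H⁺]²) = 1/(1 + 10^+0.99 + 10^-1.41) = 0.09250
DIC = [CO2*]/α₀ = 2.461×10^-4 / 0.09250 = 2.660 mmol/kg
CA = (α₁ + 2α₂)·DIC = (0.9039 + 2×0.003599) × 2.660 = 2.42 mmol/kg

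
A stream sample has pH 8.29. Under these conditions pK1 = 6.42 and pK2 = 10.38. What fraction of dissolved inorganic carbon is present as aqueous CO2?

α₀ = 0.0132

α₀ = 1 / (1 + K1/[H⁺] + K1K2/[H⁺]²) = 1 / (1 + 10^+1.87 + 10^-0.22)
   = 1 / (1 + 74.131 + 0.60256) = 1/75.734 = 0.01320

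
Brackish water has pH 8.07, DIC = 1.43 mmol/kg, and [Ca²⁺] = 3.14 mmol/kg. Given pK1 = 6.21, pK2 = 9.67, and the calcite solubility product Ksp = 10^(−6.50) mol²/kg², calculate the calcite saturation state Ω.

α₂ = 1 / (1 + [H⁺]/K2 + [H⁺]²/(K1K2)) = 1 / (1 + 10^+1.60 + 10^-0.26)
   = 1 / (1 + 39.811 + 0.54954) = 1/41.360 = 0.02418
[CO3²⁻] = α₂ × DIC = 0.02418 × 1.43 = 0.03457 mmol/kg
Ksp = 10^(−6.50) = 3.162×10^-7
Ω = [Ca²⁺][CO3²⁻]/Ksp = (3.14×10^-3)(3.457×10^-5) / 3.162×10^-7 = 0.343

Ω = 0.343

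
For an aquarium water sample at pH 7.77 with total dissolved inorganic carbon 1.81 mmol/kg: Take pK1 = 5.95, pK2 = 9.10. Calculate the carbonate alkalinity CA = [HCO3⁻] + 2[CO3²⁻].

CA = [HCO3⁻] + 2[CO3²⁻] = (α₁ + 2α₂)·DIC
At pH 7.77: [H⁺]/K1 = 10^-1.82 = 0.015136, K2/[H⁺] = 10^-1.33 = 0.046774
α₁ = 1/(1 + 0.015136 + 0.046774) = 1/1.0619 = 0.9417; α₂ = α₁·K2/[H⁺] = 0.04405
α₁ + 2α₂ = 1.0298
CA = 1.0298 × 1.81 = 1.86 mmol/kg

CA = 1.86 mmol/kg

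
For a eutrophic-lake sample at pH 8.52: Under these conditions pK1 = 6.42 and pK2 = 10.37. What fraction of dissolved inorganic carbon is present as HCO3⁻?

α₁ = 1 / (1 + [H⁺]/K1 + K2/[H⁺]) = 1 / (1 + 10^-2.10 + 10^-1.85)
   = 1 / (1 + 0.0079433 + 0.014125) = 1/1.0221 = 0.9784

α₁ = 0.978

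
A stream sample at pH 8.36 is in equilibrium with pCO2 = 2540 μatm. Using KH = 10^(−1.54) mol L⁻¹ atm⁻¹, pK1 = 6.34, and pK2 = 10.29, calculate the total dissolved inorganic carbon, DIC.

[CO2*] = KH · pCO2 = 10^(−1.54) × 2540×10^-6 = 7.325×10^-5 mol/L
α₀ = 1/(1 + K1/[H⁺] + K1K2/[H⁺]²) = 1/(1 + 10^+2.02 + 10^+0.09) = 0.009351
DIC = [CO2*]/α₀ = 7.325×10^-5 / 0.009351 = 7.83 mmol/L

DIC = 7.83 mmol/L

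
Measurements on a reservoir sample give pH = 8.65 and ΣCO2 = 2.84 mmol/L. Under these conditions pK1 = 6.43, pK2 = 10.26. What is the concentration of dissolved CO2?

α₀ = 1 / (1 + K1/[H⁺] + K1K2/[H⁺]²) = 1 / (1 + 10^+2.22 + 10^+0.61)
   = 1 / (1 + 165.96 + 4.0738) = 1/171.03 = 0.005847
[CO2*] = α₀ × DIC = 0.005847 × 2.84 = 0.0166 mmol/L = 16.6 μmol/L

[CO2*] = 16.6 μmol/L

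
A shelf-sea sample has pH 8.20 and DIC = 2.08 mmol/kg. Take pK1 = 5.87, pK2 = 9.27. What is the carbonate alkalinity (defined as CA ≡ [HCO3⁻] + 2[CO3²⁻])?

CA = [HCO3⁻] + 2[CO3²⁻] = (α₁ + 2α₂)·DIC
At pH 8.20: [H⁺]/K1 = 10^-2.33 = 0.0046774, K2/[H⁺] = 10^-1.07 = 0.085114
α₁ = 1/(1 + 0.0046774 + 0.085114) = 1/1.0898 = 0.9176; α₂ = α₁·K2/[H⁺] = 0.07810
α₁ + 2α₂ = 1.0738
CA = 1.0738 × 2.08 = 2.23 mmol/kg

CA = 2.23 mmol/kg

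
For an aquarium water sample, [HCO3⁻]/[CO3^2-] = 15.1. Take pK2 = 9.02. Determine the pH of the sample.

pH = 7.84

From K2 = [H⁺][CO3^2-]/[HCO3⁻]:  pH = pK2 − log₁₀([HCO3⁻]/[CO3^2-])
log₁₀(15.1) = +1.179
pH = 9.02 − (+1.179) = 7.84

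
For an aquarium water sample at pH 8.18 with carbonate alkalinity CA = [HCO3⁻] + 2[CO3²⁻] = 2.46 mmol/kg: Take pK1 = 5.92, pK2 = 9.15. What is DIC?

DIC = 2.25 mmol/kg

CA = [HCO3⁻] + 2[CO3²⁻] = (α₁ + 2α₂)·DIC
At pH 8.18: [H⁺]/K1 = 10^-2.26 = 0.0054954, K2/[H⁺] = 10^-0.97 = 0.10715
α₁ = 1/(1 + 0.0054954 + 0.10715) = 1/1.1126 = 0.8988; α₂ = α₁·K2/[H⁺] = 0.09630
α₁ + 2α₂ = 1.0914
DIC = CA / (α₁ + 2α₂) = 2.46 / 1.0914 = 2.25 mmol/kg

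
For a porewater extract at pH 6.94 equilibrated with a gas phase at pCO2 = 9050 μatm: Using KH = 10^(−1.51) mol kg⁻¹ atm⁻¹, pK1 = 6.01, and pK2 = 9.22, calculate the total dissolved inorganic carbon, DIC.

DIC = 2.67 mmol/kg

[CO2*] = KH · pCO2 = 10^(−1.51) × 9050×10^-6 = 2.797×10^-4 mol/kg
α₀ = 1/(1 + K1/[H⁺] + K1K2/[H⁺]²) = 1/(1 + 10^+0.93 + 10^-1.35) = 0.1046
DIC = [CO2*]/α₀ = 2.797×10^-4 / 0.1046 = 2.67 mmol/kg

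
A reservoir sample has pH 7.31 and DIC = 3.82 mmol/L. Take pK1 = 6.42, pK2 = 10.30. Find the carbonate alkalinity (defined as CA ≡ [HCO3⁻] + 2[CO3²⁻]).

CA = 3.39 mmol/L

CA = [HCO3⁻] + 2[CO3²⁻] = (α₁ + 2α₂)·DIC
At pH 7.31: [H⁺]/K1 = 10^-0.89 = 0.12882, K2/[H⁺] = 10^-2.99 = 0.0010233
α₁ = 1/(1 + 0.12882 + 0.0010233) = 1/1.1298 = 0.8851; α₂ = α₁·K2/[H⁺] = 0.0009057
α₁ + 2α₂ = 0.8869
CA = 0.8869 × 3.82 = 3.39 mmol/L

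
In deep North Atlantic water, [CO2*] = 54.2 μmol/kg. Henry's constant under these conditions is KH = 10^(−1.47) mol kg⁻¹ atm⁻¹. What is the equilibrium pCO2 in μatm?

pCO2 = 1600 μatm

KH = 10^(−1.47) = 3.388×10^-2 mol kg⁻¹ atm⁻¹
pCO2 = [CO2*]/KH = 54.2×10^-6 / 3.388×10^-2 = 1.60×10^-3 atm = 1600 μatm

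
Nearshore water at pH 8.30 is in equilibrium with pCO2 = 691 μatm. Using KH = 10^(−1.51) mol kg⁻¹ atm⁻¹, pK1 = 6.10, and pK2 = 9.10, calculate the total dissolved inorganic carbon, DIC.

[CO2*] = KH · pCO2 = 10^(−1.51) × 691×10^-6 = 2.135×10^-5 mol/kg
α₀ = 1/(1 + K1/[H⁺] + K1K2/[H⁺]²) = 1/(1 + 10^+2.20 + 10^+1.40) = 0.005417
DIC = [CO2*]/α₀ = 2.135×10^-5 / 0.005417 = 3.94 mmol/kg

DIC = 3.94 mmol/kg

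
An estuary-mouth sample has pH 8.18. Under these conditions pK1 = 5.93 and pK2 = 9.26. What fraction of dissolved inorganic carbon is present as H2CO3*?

α₀ = 1 / (1 + K1/[H⁺] + K1K2/[H⁺]²) = 1 / (1 + 10^+2.25 + 10^+1.17)
   = 1 / (1 + 177.83 + 14.791) = 1/193.62 = 0.005165

α₀ = 0.00516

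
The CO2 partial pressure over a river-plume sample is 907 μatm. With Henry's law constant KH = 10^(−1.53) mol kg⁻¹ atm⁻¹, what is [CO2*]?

[CO2*] = 26.8 μmol/kg

KH = 10^(−1.53) = 2.951×10^-2 mol kg⁻¹ atm⁻¹
[CO2*] = KH · pCO2 = 2.951×10^-2 × 907×10^-6 atm = 2.68×10^-5 mol/kg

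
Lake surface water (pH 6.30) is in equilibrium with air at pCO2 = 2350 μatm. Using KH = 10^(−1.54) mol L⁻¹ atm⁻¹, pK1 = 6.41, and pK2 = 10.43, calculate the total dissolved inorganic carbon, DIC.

DIC = 0.120 mmol/L

[CO2*] = KH · pCO2 = 10^(−1.54) × 2350×10^-6 = 6.777×10^-5 mol/L
α₀ = 1/(1 + K1/[H⁺] + K1K2/[H⁺]²) = 1/(1 + 10^-0.11 + 10^-4.24) = 0.5630
DIC = [CO2*]/α₀ = 6.777×10^-5 / 0.5630 = 0.120 mmol/L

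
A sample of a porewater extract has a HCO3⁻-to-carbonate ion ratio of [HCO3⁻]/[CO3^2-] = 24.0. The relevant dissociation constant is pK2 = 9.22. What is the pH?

pH = 7.84

From K2 = [H⁺][CO3^2-]/[HCO3⁻]:  pH = pK2 − log₁₀([HCO3⁻]/[CO3^2-])
log₁₀(24.0) = +1.380
pH = 9.22 − (+1.380) = 7.84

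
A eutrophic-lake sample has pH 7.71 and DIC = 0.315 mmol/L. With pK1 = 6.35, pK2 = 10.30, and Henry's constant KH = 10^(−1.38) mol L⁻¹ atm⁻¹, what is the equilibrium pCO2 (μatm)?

α₀ = 1 / (1 + K1/[H⁺] + K1K2/[H⁺]²) = 1 / (1 + 10^+1.36 + 10^-1.23)
   = 1 / (1 + 22.909 + 0.058884) = 1/23.968 = 0.04172
[CO2*] = α₀ × DIC = 0.04172 × 0.315 = 0.01314 mmol/L = 13.14 μmol/L
pCO2 = [CO2*]/KH = 1.314×10^-5 / 4.169×10^-2 = 315 μatm

pCO2 = 315 μatm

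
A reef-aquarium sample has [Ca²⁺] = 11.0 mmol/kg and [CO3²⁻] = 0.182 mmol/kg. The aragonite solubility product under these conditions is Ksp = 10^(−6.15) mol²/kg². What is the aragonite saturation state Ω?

Ksp = 10^(−6.15) = 7.079×10^-7
Ω = [Ca²⁺][CO3²⁻]/Ksp = (11.0×10^-3)(0.182×10^-3) / 7.079×10^-7 = 2.83

Ω = 2.83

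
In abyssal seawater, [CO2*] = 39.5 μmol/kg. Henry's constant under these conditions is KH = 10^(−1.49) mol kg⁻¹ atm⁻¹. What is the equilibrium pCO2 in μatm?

pCO2 = 1220 μatm

KH = 10^(−1.49) = 3.236×10^-2 mol kg⁻¹ atm⁻¹
pCO2 = [CO2*]/KH = 39.5×10^-6 / 3.236×10^-2 = 1.22×10^-3 atm = 1220 μatm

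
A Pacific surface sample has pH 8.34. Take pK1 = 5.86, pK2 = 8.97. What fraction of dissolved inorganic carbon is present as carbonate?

α₂ = 0.189

α₂ = 1 / (1 + [H⁺]/K2 + [H⁺]²/(K1K2)) = 1 / (1 + 10^+0.63 + 10^-1.85)
   = 1 / (1 + 4.2658 + 0.014125) = 1/5.2799 = 0.1894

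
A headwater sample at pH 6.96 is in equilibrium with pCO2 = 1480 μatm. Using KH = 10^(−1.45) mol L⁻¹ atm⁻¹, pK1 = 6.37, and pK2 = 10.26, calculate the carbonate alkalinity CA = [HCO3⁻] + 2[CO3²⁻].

[CO2*] = KH · pCO2 = 10^(−1.45) × 1480×10^-6 = 5.251×10^-5 mol/L
α₀ = 1/(1 + K1/[H⁺] + K1K2/[H⁺]²) = 1/(1 + 10^+0.59 + 10^-2.71) = 0.2044
DIC = [CO2*]/α₀ = 5.251×10^-5 / 0.2044 = 0.2569 mmol/L
CA = (α₁ + 2α₂)·DIC = (0.7952 + 2×0.0003985) × 0.2569 = 0.205 mmol/L

CA = 0.205 mmol/L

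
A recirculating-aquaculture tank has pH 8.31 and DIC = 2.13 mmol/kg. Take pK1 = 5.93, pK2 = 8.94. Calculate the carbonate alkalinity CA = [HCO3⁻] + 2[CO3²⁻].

CA = 2.53 mmol/kg

CA = [HCO3⁻] + 2[CO3²⁻] = (α₁ + 2α₂)·DIC
At pH 8.31: [H⁺]/K1 = 10^-2.38 = 0.0041687, K2/[H⁺] = 10^-0.63 = 0.23442
α₁ = 1/(1 + 0.0041687 + 0.23442) = 1/1.2386 = 0.8074; α₂ = α₁·K2/[H⁺] = 0.1893
α₁ + 2α₂ = 1.1859
CA = 1.1859 × 2.13 = 2.53 mmol/kg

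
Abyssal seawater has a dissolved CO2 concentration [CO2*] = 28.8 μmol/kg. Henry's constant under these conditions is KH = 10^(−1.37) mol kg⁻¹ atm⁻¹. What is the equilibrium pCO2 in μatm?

KH = 10^(−1.37) = 4.266×10^-2 mol kg⁻¹ atm⁻¹
pCO2 = [CO2*]/KH = 28.8×10^-6 / 4.266×10^-2 = 6.75×10^-4 atm = 675 μatm

pCO2 = 675 μatm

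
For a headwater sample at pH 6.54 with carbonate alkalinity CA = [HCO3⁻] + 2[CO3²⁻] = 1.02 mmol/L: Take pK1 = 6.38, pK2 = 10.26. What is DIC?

CA = [HCO3⁻] + 2[CO3²⁻] = (α₁ + 2α₂)·DIC
At pH 6.54: [H⁺]/K1 = 10^-0.16 = 0.69183, K2/[H⁺] = 10^-3.72 = 0.00019055
α₁ = 1/(1 + 0.69183 + 0.00019055) = 1/1.6920 = 0.5910; α₂ = α₁·K2/[H⁺] = 0.0001126
α₁ + 2α₂ = 0.5912
DIC = CA / (α₁ + 2α₂) = 1.02 / 0.5912 = 1.73 mmol/L

DIC = 1.73 mmol/L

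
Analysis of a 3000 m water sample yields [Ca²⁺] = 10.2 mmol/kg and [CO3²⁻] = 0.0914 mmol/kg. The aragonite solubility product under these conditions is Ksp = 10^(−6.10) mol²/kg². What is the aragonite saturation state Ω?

Ksp = 10^(−6.10) = 7.943×10^-7
Ω = [Ca²⁺][CO3²⁻]/Ksp = (10.2×10^-3)(0.0914×10^-3) / 7.943×10^-7 = 1.17

Ω = 1.17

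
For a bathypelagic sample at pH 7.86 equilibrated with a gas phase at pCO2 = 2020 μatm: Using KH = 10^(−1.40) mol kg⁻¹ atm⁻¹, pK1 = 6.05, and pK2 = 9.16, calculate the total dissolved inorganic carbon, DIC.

[CO2*] = KH · pCO2 = 10^(−1.40) × 2020×10^-6 = 8.042×10^-5 mol/kg
α₀ = 1/(1 + K1/[H⁺] + K1K2/[H⁺]²) = 1/(1 + 10^+1.81 + 10^+0.51) = 0.01453
DIC = [CO2*]/α₀ = 8.042×10^-5 / 0.01453 = 5.53 mmol/kg

DIC = 5.53 mmol/kg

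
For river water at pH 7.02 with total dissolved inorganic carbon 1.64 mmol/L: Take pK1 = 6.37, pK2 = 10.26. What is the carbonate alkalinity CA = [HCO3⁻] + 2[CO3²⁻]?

CA = 1.34 mmol/L

CA = [HCO3⁻] + 2[CO3²⁻] = (α₁ + 2α₂)·DIC
At pH 7.02: [H⁺]/K1 = 10^-0.65 = 0.22387, K2/[H⁺] = 10^-3.24 = 0.00057544
α₁ = 1/(1 + 0.22387 + 0.00057544) = 1/1.2244 = 0.8167; α₂ = α₁·K2/[H⁺] = 0.0004700
α₁ + 2α₂ = 0.8176
CA = 0.8176 × 1.64 = 1.34 mmol/L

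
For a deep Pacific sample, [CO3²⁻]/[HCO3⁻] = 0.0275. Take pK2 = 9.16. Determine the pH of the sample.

From K2 = [H⁺][CO3²⁻]/[HCO3⁻]:  pH = pK2 + log₁₀([CO3²⁻]/[HCO3⁻])
log₁₀(0.0275) = -1.561
pH = 9.16 + (-1.561) = 7.60

pH = 7.60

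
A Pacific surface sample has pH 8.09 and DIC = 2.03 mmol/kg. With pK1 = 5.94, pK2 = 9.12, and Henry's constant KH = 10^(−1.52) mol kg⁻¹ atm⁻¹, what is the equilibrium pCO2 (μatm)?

pCO2 = 432 μatm

α₀ = 1 / (1 + K1/[H⁺] + K1K2/[H⁺]²) = 1 / (1 + 10^+2.15 + 10^+1.12)
   = 1 / (1 + 141.25 + 13.183) = 1/155.44 = 0.006434
[CO2*] = α₀ × DIC = 0.006434 × 2.03 = 0.01306 mmol/kg = 13.06 μmol/kg
pCO2 = [CO2*]/KH = 1.306×10^-5 / 3.020×10^-2 = 432 μatm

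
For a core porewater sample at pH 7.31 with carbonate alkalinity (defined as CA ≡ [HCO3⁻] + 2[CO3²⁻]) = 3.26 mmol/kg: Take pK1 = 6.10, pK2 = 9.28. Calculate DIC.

DIC = 3.42 mmol/kg

CA = [HCO3⁻] + 2[CO3²⁻] = (α₁ + 2α₂)·DIC
At pH 7.31: [H⁺]/K1 = 10^-1.21 = 0.061660, K2/[H⁺] = 10^-1.97 = 0.010715
α₁ = 1/(1 + 0.061660 + 0.010715) = 1/1.0724 = 0.9325; α₂ = α₁·K2/[H⁺] = 0.009992
α₁ + 2α₂ = 0.9525
DIC = CA / (α₁ + 2α₂) = 3.26 / 0.9525 = 3.42 mmol/kg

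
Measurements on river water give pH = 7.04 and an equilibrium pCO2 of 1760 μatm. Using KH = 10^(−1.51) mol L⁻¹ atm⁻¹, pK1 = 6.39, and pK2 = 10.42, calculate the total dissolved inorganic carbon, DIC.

DIC = 0.297 mmol/L

[CO2*] = KH · pCO2 = 10^(−1.51) × 1760×10^-6 = 5.439×10^-5 mol/L
α₀ = 1/(1 + K1/[H⁺] + K1K2/[H⁺]²) = 1/(1 + 10^+0.65 + 10^-2.73) = 0.1829
DIC = [CO2*]/α₀ = 5.439×10^-5 / 0.1829 = 0.297 mmol/L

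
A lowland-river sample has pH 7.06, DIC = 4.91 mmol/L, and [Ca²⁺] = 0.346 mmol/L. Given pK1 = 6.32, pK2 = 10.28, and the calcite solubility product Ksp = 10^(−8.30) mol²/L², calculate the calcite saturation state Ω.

α₂ = 1 / (1 + [H⁺]/K2 + [H⁺]²/(K1K2)) = 1 / (1 + 10^+3.22 + 10^+2.48)
   = 1 / (1 + 1659.6 + 302.00) = 1/1962.6 = 0.0005095
[CO3²⁻] = α₂ × DIC = 0.0005095 × 4.91 = 0.002502 mmol/L = 2.502 μmol/L
Ksp = 10^(−8.30) = 5.012×10^-9
Ω = [Ca²⁺][CO3²⁻]/Ksp = (0.346×10^-3)(2.502×10^-6) / 5.012×10^-9 = 0.173

Ω = 0.173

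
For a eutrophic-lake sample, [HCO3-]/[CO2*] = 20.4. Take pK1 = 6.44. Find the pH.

From K1 = [H⁺][HCO3-]/[CO2*]:  pH = pK1 + log₁₀([HCO3-]/[CO2*])
log₁₀(20.4) = +1.310
pH = 6.44 + (+1.310) = 7.75

pH = 7.75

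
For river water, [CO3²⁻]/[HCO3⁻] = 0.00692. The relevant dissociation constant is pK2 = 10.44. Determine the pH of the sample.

From K2 = [H⁺][CO3²⁻]/[HCO3⁻]:  pH = pK2 + log₁₀([CO3²⁻]/[HCO3⁻])
log₁₀(0.00692) = -2.160
pH = 10.44 + (-2.160) = 8.28

pH = 8.28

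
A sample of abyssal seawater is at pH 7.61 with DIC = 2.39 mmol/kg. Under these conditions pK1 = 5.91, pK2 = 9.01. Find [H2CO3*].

α₀ = 1 / (1 + K1/[H⁺] + K1K2/[H⁺]²) = 1 / (1 + 10^+1.70 + 10^+0.30)
   = 1 / (1 + 50.119 + 1.9953) = 1/53.114 = 0.01883
[CO2*] = α₀ × DIC = 0.01883 × 2.39 = 0.0450 mmol/kg

[CO2*] = 0.0450 mmol/kg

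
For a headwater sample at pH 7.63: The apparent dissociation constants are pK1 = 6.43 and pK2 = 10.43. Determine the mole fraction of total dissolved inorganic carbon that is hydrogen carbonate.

α₁ = 0.939

α₁ = 1 / (1 + [H⁺]/K1 + K2/[H⁺]) = 1 / (1 + 10^-1.20 + 10^-2.80)
   = 1 / (1 + 0.063096 + 0.0015849) = 1/1.0647 = 0.9392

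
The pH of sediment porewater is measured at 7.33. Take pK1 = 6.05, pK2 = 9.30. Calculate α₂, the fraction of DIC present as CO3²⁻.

α₂ = 1 / (1 + [H⁺]/K2 + [H⁺]²/(K1K2)) = 1 / (1 + 10^+1.97 + 10^+0.69)
   = 1 / (1 + 93.325 + 4.8978) = 1/99.223 = 0.01008

α₂ = 0.0101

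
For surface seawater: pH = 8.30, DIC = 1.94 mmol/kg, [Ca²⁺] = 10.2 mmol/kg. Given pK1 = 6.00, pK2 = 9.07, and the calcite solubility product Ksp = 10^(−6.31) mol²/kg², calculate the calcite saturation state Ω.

α₂ = 1 / (1 + [H⁺]/K2 + [H⁺]²/(K1K2)) = 1 / (1 + 10^+0.77 + 10^-1.53)
   = 1 / (1 + 5.8884 + 0.029512) = 1/6.9179 = 0.1446
[CO3²⁻] = α₂ × DIC = 0.1446 × 1.94 = 0.2804 mmol/kg
Ksp = 10^(−6.31) = 4.898×10^-7
Ω = [Ca²⁺][CO3²⁻]/Ksp = (10.2×10^-3)(2.804×10^-4) / 4.898×10^-7 = 5.84

Ω = 5.84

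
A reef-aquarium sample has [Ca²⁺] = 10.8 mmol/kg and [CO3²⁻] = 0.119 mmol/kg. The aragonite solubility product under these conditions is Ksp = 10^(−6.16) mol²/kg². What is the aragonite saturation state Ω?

Ksp = 10^(−6.16) = 6.918×10^-7
Ω = [Ca²⁺][CO3²⁻]/Ksp = (10.8×10^-3)(0.119×10^-3) / 6.918×10^-7 = 1.86

Ω = 1.86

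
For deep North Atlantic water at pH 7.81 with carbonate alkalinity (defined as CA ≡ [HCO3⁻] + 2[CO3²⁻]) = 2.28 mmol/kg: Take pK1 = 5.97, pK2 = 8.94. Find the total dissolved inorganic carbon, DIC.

DIC = 2.16 mmol/kg

CA = [HCO3⁻] + 2[CO3²⁻] = (α₁ + 2α₂)·DIC
At pH 7.81: [H⁺]/K1 = 10^-1.84 = 0.014454, K2/[H⁺] = 10^-1.13 = 0.074131
α₁ = 1/(1 + 0.014454 + 0.074131) = 1/1.0886 = 0.9186; α₂ = α₁·K2/[H⁺] = 0.06810
α₁ + 2α₂ = 1.0548
DIC = CA / (α₁ + 2α₂) = 2.28 / 1.0548 = 2.16 mmol/kg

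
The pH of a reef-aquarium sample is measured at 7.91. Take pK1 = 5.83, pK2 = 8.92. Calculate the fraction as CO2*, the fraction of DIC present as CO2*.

α₀ = 0.00752

α₀ = 1 / (1 + K1/[H⁺] + K1K2/[H⁺]²) = 1 / (1 + 10^+2.08 + 10^+1.07)
   = 1 / (1 + 120.23 + 11.749) = 1/132.98 = 0.007520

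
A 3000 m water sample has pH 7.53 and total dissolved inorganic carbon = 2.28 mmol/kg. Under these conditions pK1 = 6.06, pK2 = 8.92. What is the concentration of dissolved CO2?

α₀ = 1 / (1 + K1/[H⁺] + K1K2/[H⁺]²) = 1 / (1 + 10^+1.47 + 10^+0.08)
   = 1 / (1 + 29.512 + 1.2023) = 1/31.714 = 0.03153
[CO2*] = α₀ × DIC = 0.03153 × 2.28 = 0.0719 mmol/kg

[CO2*] = 0.0719 mmol/kg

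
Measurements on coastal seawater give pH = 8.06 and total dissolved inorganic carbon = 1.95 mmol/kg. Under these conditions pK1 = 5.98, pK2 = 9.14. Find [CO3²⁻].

[CO3²⁻] = 0.149 mmol/kg

α₂ = 1 / (1 + [H⁺]/K2 + [H⁺]²/(K1K2)) = 1 / (1 + 10^+1.08 + 10^-1.00)
   = 1 / (1 + 12.023 + 0.10000) = 1/13.123 = 0.07620
[CO3²⁻] = α₂ × DIC = 0.07620 × 1.95 = 0.149 mmol/kg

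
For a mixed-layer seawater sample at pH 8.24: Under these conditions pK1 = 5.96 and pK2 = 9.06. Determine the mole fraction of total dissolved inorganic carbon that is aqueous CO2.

α₀ = 1 / (1 + K1/[H⁺] + K1K2/[H⁺]²) = 1 / (1 + 10^+2.28 + 10^+1.46)
   = 1 / (1 + 190.55 + 28.840) = 1/220.39 = 0.004537

α₀ = 0.00454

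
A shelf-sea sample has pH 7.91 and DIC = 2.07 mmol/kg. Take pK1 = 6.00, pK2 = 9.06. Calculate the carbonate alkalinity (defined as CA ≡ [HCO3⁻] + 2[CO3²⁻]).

CA = [HCO3⁻] + 2[CO3²⁻] = (α₁ + 2α₂)·DIC
At pH 7.91: [H⁺]/K1 = 10^-1.91 = 0.012303, K2/[H⁺] = 10^-1.15 = 0.070795
α₁ = 1/(1 + 0.012303 + 0.070795) = 1/1.0831 = 0.9233; α₂ = α₁·K2/[H⁺] = 0.06536
α₁ + 2α₂ = 1.0540
CA = 1.0540 × 2.07 = 2.18 mmol/kg

CA = 2.18 mmol/kg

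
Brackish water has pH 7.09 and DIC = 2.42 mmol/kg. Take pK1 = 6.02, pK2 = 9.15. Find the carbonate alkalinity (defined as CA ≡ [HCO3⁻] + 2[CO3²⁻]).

CA = [HCO3⁻] + 2[CO3²⁻] = (α₁ + 2α₂)·DIC
At pH 7.09: [H⁺]/K1 = 10^-1.07 = 0.085114, K2/[H⁺] = 10^-2.06 = 0.0087096
α₁ = 1/(1 + 0.085114 + 0.0087096) = 1/1.0938 = 0.9142; α₂ = α₁·K2/[H⁺] = 0.007963
α₁ + 2α₂ = 0.9301
CA = 0.9301 × 2.42 = 2.25 mmol/kg

CA = 2.25 mmol/kg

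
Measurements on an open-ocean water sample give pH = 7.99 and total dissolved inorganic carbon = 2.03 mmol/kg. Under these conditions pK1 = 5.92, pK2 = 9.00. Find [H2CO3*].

[CO2*] = 15.6 μmol/kg

α₀ = 1 / (1 + K1/[H⁺] + K1K2/[H⁺]²) = 1 / (1 + 10^+2.07 + 10^+1.06)
   = 1 / (1 + 117.49 + 11.482) = 1/129.97 = 0.007694
[CO2*] = α₀ × DIC = 0.007694 × 2.03 = 0.0156 mmol/kg = 15.6 μmol/kg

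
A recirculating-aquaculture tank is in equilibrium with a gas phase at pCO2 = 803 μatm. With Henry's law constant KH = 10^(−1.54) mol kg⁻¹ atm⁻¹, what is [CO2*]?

KH = 10^(−1.54) = 2.884×10^-2 mol kg⁻¹ atm⁻¹
[CO2*] = KH · pCO2 = 2.884×10^-2 × 803×10^-6 atm = 2.32×10^-5 mol/kg

[CO2*] = 23.2 μmol/kg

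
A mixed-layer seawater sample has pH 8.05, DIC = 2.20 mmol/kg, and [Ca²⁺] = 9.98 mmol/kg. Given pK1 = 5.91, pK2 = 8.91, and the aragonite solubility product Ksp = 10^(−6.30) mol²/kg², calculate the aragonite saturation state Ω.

Ω = 5.28

α₂ = 1 / (1 + [H⁺]/K2 + [H⁺]²/(K1K2)) = 1 / (1 + 10^+0.86 + 10^-1.28)
   = 1 / (1 + 7.2444 + 0.052481) = 1/8.2968 = 0.1205
[CO3²⁻] = α₂ × DIC = 0.1205 × 2.20 = 0.2652 mmol/kg
Ksp = 10^(−6.30) = 5.012×10^-7
Ω = [Ca²⁺][CO3²⁻]/Ksp = (9.98×10^-3)(2.652×10^-4) / 5.012×10^-7 = 5.28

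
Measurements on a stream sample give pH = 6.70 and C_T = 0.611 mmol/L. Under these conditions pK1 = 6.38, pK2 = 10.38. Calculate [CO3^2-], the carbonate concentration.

[CO3²⁻] = 0.0863 μmol/L

α₂ = 1 / (1 + [H⁺]/K2 + [H⁺]²/(K1K2)) = 1 / (1 + 10^+3.68 + 10^+3.36)
   = 1 / (1 + 4786.3 + 2290.9) = 1/7078.2 = 0.0001413
[CO3²⁻] = α₂ × DIC = 0.0001413 × 0.611 = 8.63×10^-5 mmol/L = 0.0863 μmol/L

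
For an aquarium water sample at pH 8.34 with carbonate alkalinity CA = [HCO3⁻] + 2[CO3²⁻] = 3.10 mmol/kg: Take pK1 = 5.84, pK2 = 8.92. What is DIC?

DIC = 2.57 mmol/kg

CA = [HCO3⁻] + 2[CO3²⁻] = (α₁ + 2α₂)·DIC
At pH 8.34: [H⁺]/K1 = 10^-2.50 = 0.0031623, K2/[H⁺] = 10^-0.58 = 0.26303
α₁ = 1/(1 + 0.0031623 + 0.26303) = 1/1.2662 = 0.7898; α₂ = α₁·K2/[H⁺] = 0.2077
α₁ + 2α₂ = 1.2052
DIC = CA / (α₁ + 2α₂) = 3.10 / 1.2052 = 2.57 mmol/kg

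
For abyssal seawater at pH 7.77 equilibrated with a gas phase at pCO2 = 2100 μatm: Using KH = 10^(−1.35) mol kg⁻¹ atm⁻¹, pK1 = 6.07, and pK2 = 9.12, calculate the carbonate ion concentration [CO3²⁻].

[CO2*] = KH · pCO2 = 10^(−1.35) × 2100×10^-6 = 9.380×10^-5 mol/kg
α₀ = 1/(1 + K1/[H⁺] + K1K2/[H⁺]²) = 1/(1 + 10^+1.70 + 10^+0.35) = 0.01874
DIC = [CO2*]/α₀ = 9.380×10^-5 / 0.01874 = 5.005 mmol/kg
[CO3²⁻] = α₂·DIC; α₂ = 0.04196, so [CO3²⁻] = 0.04196 × 5.005 = 0.210 mmol/kg

[CO3²⁻] = 0.210 mmol/kg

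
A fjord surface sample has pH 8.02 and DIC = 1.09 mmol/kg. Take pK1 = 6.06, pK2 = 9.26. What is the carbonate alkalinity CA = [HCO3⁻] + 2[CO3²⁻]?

CA = [HCO3⁻] + 2[CO3²⁻] = (α₁ + 2α₂)·DIC
At pH 8.02: [H⁺]/K1 = 10^-1.96 = 0.010965, K2/[H⁺] = 10^-1.24 = 0.057544
α₁ = 1/(1 + 0.010965 + 0.057544) = 1/1.0685 = 0.9359; α₂ = α₁·K2/[H⁺] = 0.05385
α₁ + 2α₂ = 1.0436
CA = 1.0436 × 1.09 = 1.14 mmol/kg

CA = 1.14 mmol/kg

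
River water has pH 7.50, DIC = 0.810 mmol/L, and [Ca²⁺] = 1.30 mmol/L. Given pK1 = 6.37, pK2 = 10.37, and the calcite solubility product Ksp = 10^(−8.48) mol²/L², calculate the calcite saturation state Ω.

α₂ = 1 / (1 + [H⁺]/K2 + [H⁺]²/(K1K2)) = 1 / (1 + 10^+2.87 + 10^+1.74)
   = 1 / (1 + 741.31 + 54.954) = 1/797.26 = 0.001254
[CO3²⁻] = α₂ × DIC = 0.001254 × 0.810 = 0.001016 mmol/L = 1.016 μmol/L
Ksp = 10^(−8.48) = 3.311×10^-9
Ω = [Ca²⁺][CO3²⁻]/Ksp = (1.30×10^-3)(1.016×10^-6) / 3.311×10^-9 = 0.399

Ω = 0.399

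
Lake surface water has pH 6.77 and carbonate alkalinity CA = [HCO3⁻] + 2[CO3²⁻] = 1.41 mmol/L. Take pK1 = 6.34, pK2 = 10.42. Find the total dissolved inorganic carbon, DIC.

DIC = 1.93 mmol/L

CA = [HCO3⁻] + 2[CO3²⁻] = (α₁ + 2α₂)·DIC
At pH 6.77: [H⁺]/K1 = 10^-0.43 = 0.37154, K2/[H⁺] = 10^-3.65 = 0.00022387
α₁ = 1/(1 + 0.37154 + 0.00022387) = 1/1.3718 = 0.7290; α₂ = α₁·K2/[H⁺] = 0.0001632
α₁ + 2α₂ = 0.7293
DIC = CA / (α₁ + 2α₂) = 1.41 / 0.7293 = 1.93 mmol/L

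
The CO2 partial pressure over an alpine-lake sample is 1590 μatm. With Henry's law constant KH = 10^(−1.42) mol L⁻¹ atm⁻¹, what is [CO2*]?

KH = 10^(−1.42) = 3.802×10^-2 mol L⁻¹ atm⁻¹
[CO2*] = KH · pCO2 = 3.802×10^-2 × 1590×10^-6 atm = 6.05×10^-5 mol/L

[CO2*] = 60.5 μmol/L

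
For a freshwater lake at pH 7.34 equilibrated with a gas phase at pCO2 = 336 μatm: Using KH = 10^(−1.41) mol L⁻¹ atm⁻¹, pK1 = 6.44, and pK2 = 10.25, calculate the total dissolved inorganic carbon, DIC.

[CO2*] = KH · pCO2 = 10^(−1.41) × 336×10^-6 = 1.307×10^-5 mol/L
α₀ = 1/(1 + K1/[H⁺] + K1K2/[H⁺]²) = 1/(1 + 10^+0.90 + 10^-2.01) = 0.1117
DIC = [CO2*]/α₀ = 1.307×10^-5 / 0.1117 = 0.117 mmol/L

DIC = 0.117 mmol/L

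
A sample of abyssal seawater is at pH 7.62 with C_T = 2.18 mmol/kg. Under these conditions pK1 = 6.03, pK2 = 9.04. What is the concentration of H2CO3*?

[CO2*] = 0.0527 mmol/kg

α₀ = 1 / (1 + K1/[H⁺] + K1K2/[H⁺]²) = 1 / (1 + 10^+1.59 + 10^+0.17)
   = 1 / (1 + 38.905 + 1.4791) = 1/41.384 = 0.02416
[CO2*] = α₀ × DIC = 0.02416 × 2.18 = 0.0527 mmol/kg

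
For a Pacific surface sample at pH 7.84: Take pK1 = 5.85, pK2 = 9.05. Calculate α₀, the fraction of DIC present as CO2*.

α₀ = 1 / (1 + K1/[H⁺] + K1K2/[H⁺]²) = 1 / (1 + 10^+1.99 + 10^+0.78)
   = 1 / (1 + 97.724 + 6.0256) = 1/104.75 = 0.009547

α₀ = 0.00955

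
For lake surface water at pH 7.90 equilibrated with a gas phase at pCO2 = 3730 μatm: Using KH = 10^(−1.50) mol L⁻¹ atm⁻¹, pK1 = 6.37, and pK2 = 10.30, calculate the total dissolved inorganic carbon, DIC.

DIC = 4.13 mmol/L

[CO2*] = KH · pCO2 = 10^(−1.50) × 3730×10^-6 = 1.180×10^-4 mol/L
α₀ = 1/(1 + K1/[H⁺] + K1K2/[H⁺]²) = 1/(1 + 10^+1.53 + 10^-0.87) = 0.02856
DIC = [CO2*]/α₀ = 1.180×10^-4 / 0.02856 = 4.13 mmol/L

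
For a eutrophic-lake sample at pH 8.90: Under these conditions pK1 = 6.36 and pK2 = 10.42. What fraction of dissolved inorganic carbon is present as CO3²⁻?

α₂ = 0.0292

α₂ = 1 / (1 + [H⁺]/K2 + [H⁺]²/(K1K2)) = 1 / (1 + 10^+1.52 + 10^-1.02)
   = 1 / (1 + 33.113 + 0.095499) = 1/34.209 = 0.02923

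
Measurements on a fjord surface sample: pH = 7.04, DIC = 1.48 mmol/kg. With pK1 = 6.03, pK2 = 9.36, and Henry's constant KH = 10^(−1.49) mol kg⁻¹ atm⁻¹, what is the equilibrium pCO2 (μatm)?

pCO2 = 4050 μatm

α₀ = 1 / (1 + K1/[H⁺] + K1K2/[H⁺]²) = 1 / (1 + 10^+1.01 + 10^-1.31)
   = 1 / (1 + 10.233 + 0.048978) = 1/11.282 = 0.08864
[CO2*] = α₀ × DIC = 0.08864 × 1.48 = 0.1312 mmol/kg
pCO2 = [CO2*]/KH = 1.312×10^-4 / 3.236×10^-2 = 4050 μatm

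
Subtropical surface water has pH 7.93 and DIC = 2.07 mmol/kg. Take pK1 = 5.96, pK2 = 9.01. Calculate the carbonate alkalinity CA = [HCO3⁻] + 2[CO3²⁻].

CA = 2.21 mmol/kg

CA = [HCO3⁻] + 2[CO3²⁻] = (α₁ + 2α₂)·DIC
At pH 7.93: [H⁺]/K1 = 10^-1.97 = 0.010715, K2/[H⁺] = 10^-1.08 = 0.083176
α₁ = 1/(1 + 0.010715 + 0.083176) = 1/1.0939 = 0.9142; α₂ = α₁·K2/[H⁺] = 0.07604
α₁ + 2α₂ = 1.0662
CA = 1.0662 × 2.07 = 2.21 mmol/kg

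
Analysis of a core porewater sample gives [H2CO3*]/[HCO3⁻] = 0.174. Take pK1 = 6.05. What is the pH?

pH = 6.81

From K1 = [H⁺][HCO3⁻]/[H2CO3*]:  pH = pK1 − log₁₀([H2CO3*]/[HCO3⁻])
log₁₀(0.174) = -0.759
pH = 6.05 − (-0.759) = 6.81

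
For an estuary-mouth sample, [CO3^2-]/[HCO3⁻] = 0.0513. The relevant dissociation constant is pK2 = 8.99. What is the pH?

From K2 = [H⁺][CO3^2-]/[HCO3⁻]:  pH = pK2 + log₁₀([CO3^2-]/[HCO3⁻])
log₁₀(0.0513) = -1.290
pH = 8.99 + (-1.290) = 7.70

pH = 7.70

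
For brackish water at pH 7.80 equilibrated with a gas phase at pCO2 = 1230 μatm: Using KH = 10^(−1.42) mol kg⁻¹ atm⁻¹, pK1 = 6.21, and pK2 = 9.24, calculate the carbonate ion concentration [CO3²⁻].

[CO3²⁻] = 0.0661 mmol/kg

[CO2*] = KH · pCO2 = 10^(−1.42) × 1230×10^-6 = 4.676×10^-5 mol/kg
α₀ = 1/(1 + K1/[H⁺] + K1K2/[H⁺]²) = 1/(1 + 10^+1.59 + 10^+0.15) = 0.02420
DIC = [CO2*]/α₀ = 4.676×10^-5 / 0.02420 = 1.932 mmol/kg
[CO3²⁻] = α₂·DIC; α₂ = 0.03419, so [CO3²⁻] = 0.03419 × 1.932 = 0.0661 mmol/kg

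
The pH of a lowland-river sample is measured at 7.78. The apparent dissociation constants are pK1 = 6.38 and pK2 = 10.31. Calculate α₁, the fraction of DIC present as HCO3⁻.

α₁ = 1 / (1 + [H⁺]/K1 + K2/[H⁺]) = 1 / (1 + 10^-1.40 + 10^-2.53)
   = 1 / (1 + 0.039811 + 0.0029512) = 1/1.0428 = 0.9590

α₁ = 0.959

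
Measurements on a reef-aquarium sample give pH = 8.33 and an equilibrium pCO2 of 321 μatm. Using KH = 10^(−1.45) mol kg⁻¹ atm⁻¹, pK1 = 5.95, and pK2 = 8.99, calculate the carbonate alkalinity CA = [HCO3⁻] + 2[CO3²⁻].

CA = 3.93 mmol/kg

[CO2*] = KH · pCO2 = 10^(−1.45) × 321×10^-6 = 1.139×10^-5 mol/kg
α₀ = 1/(1 + K1/[H⁺] + K1K2/[H⁺]²) = 1/(1 + 10^+2.38 + 10^+1.72) = 0.003409
DIC = [CO2*]/α₀ = 1.139×10^-5 / 0.003409 = 3.341 mmol/kg
CA = (α₁ + 2α₂)·DIC = (0.8177 + 2×0.1789) × 3.341 = 3.93 mmol/kg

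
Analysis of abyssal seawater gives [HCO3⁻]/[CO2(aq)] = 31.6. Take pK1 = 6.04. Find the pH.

pH = 7.54

From K1 = [H⁺][HCO3⁻]/[CO2(aq)]:  pH = pK1 + log₁₀([HCO3⁻]/[CO2(aq)])
log₁₀(31.6) = +1.500
pH = 6.04 + (+1.500) = 7.54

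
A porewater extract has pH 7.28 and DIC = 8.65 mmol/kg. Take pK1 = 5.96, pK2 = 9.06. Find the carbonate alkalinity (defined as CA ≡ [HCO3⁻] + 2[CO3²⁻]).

CA = 8.40 mmol/kg

CA = [HCO3⁻] + 2[CO3²⁻] = (α₁ + 2α₂)·DIC
At pH 7.28: [H⁺]/K1 = 10^-1.32 = 0.047863, K2/[H⁺] = 10^-1.78 = 0.016596
α₁ = 1/(1 + 0.047863 + 0.016596) = 1/1.0645 = 0.9394; α₂ = α₁·K2/[H⁺] = 0.01559
α₁ + 2α₂ = 0.9706
CA = 0.9706 × 8.65 = 8.40 mmol/kg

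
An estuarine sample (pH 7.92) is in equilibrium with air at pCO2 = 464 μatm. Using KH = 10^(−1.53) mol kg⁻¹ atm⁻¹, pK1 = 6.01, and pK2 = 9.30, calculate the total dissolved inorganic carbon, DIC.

[CO2*] = KH · pCO2 = 10^(−1.53) × 464×10^-6 = 1.369×10^-5 mol/kg
α₀ = 1/(1 + K1/[H⁺] + K1K2/[H⁺]²) = 1/(1 + 10^+1.91 + 10^+0.53) = 0.01167
DIC = [CO2*]/α₀ = 1.369×10^-5 / 0.01167 = 1.17 mmol/kg

DIC = 1.17 mmol/kg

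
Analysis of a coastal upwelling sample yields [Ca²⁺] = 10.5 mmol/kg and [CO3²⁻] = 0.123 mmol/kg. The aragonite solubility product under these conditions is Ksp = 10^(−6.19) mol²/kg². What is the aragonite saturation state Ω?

Ω = 2.00

Ksp = 10^(−6.19) = 6.457×10^-7
Ω = [Ca²⁺][CO3²⁻]/Ksp = (10.5×10^-3)(0.123×10^-3) / 6.457×10^-7 = 2.00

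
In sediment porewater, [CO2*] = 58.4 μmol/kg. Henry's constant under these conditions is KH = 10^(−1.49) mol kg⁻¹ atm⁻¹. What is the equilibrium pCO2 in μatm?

KH = 10^(−1.49) = 3.236×10^-2 mol kg⁻¹ atm⁻¹
pCO2 = [CO2*]/KH = 58.4×10^-6 / 3.236×10^-2 = 1.80×10^-3 atm = 1800 μatm

pCO2 = 1800 μatm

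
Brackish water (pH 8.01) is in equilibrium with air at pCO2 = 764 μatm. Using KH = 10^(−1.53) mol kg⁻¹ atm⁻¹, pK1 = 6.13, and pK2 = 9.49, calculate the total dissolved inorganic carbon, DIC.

DIC = 1.79 mmol/kg

[CO2*] = KH · pCO2 = 10^(−1.53) × 764×10^-6 = 2.255×10^-5 mol/kg
α₀ = 1/(1 + K1/[H⁺] + K1K2/[H⁺]²) = 1/(1 + 10^+1.88 + 10^+0.40) = 0.01260
DIC = [CO2*]/α₀ = 2.255×10^-5 / 0.01260 = 1.79 mmol/kg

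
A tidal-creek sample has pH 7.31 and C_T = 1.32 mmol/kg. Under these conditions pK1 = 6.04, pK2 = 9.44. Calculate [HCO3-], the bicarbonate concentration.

[HCO3⁻] = 1.24 mmol/kg

α₁ = 1 / (1 + [H⁺]/K1 + K2/[H⁺]) = 1 / (1 + 10^-1.27 + 10^-2.13)
   = 1 / (1 + 0.053703 + 0.0074131) = 1/1.0611 = 0.9424
[HCO3⁻] = α₁ × DIC = 0.9424 × 1.32 = 1.24 mmol/kg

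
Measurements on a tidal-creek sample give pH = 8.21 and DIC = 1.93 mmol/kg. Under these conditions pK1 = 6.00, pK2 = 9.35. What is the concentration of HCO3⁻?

[HCO3⁻] = 1.79 mmol/kg

α₁ = 1 / (1 + [H⁺]/K1 + K2/[H⁺]) = 1 / (1 + 10^-2.21 + 10^-1.14)
   = 1 / (1 + 0.0061660 + 0.072444) = 1/1.0786 = 0.9271
[HCO3⁻] = α₁ × DIC = 0.9271 × 1.93 = 1.79 mmol/kg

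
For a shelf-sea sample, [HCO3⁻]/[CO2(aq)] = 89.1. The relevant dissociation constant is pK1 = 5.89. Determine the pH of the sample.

pH = 7.84

From K1 = [H⁺][HCO3⁻]/[CO2(aq)]:  pH = pK1 + log₁₀([HCO3⁻]/[CO2(aq)])
log₁₀(89.1) = +1.950
pH = 5.89 + (+1.950) = 7.84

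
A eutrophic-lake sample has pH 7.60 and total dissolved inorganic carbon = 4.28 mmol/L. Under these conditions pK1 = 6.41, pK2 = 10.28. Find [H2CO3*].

[CO2*] = 0.259 mmol/L

α₀ = 1 / (1 + K1/[H⁺] + K1K2/[H⁺]²) = 1 / (1 + 10^+1.19 + 10^-1.49)
   = 1 / (1 + 15.488 + 0.032359) = 1/16.521 = 0.06053
[CO2*] = α₀ × DIC = 0.06053 × 4.28 = 0.259 mmol/L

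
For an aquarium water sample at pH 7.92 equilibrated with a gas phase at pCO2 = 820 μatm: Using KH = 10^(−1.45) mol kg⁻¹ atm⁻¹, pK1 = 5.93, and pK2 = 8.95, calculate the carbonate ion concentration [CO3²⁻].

[CO2*] = KH · pCO2 = 10^(−1.45) × 820×10^-6 = 2.909×10^-5 mol/kg
α₀ = 1/(1 + K1/[H⁺] + K1K2/[H⁺]²) = 1/(1 + 10^+1.99 + 10^+0.96) = 0.009273
DIC = [CO2*]/α₀ = 2.909×10^-5 / 0.009273 = 3.138 mmol/kg
[CO3²⁻] = α₂·DIC; α₂ = 0.08457, so [CO3²⁻] = 0.08457 × 3.138 = 0.265 mmol/kg

[CO3²⁻] = 0.265 mmol/kg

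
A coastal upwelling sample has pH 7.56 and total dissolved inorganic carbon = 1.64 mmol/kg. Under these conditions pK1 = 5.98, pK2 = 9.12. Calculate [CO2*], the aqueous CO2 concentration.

α₀ = 1 / (1 + K1/[H⁺] + K1K2/[H⁺]²) = 1 / (1 + 10^+1.58 + 10^+0.02)
   = 1 / (1 + 38.019 + 1.0471) = 1/40.066 = 0.02496
[CO2*] = α₀ × DIC = 0.02496 × 1.64 = 0.0409 mmol/kg

[CO2*] = 0.0409 mmol/kg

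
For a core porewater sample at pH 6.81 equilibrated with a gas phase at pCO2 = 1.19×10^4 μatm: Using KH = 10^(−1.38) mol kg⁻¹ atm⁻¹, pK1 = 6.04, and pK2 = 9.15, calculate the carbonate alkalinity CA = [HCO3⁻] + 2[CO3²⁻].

[CO2*] = KH · pCO2 = 10^(−1.38) × 1.19×10^4×10^-6 = 4.961×10^-4 mol/kg
α₀ = 1/(1 + K1/[H⁺] + K1K2/[H⁺]²) = 1/(1 + 10^+0.77 + 10^-1.57) = 0.1446
DIC = [CO2*]/α₀ = 4.961×10^-4 / 0.1446 = 3.431 mmol/kg
CA = (α₁ + 2α₂)·DIC = (0.8515 + 2×0.003892) × 3.431 = 2.95 mmol/kg

CA = 2.95 mmol/kg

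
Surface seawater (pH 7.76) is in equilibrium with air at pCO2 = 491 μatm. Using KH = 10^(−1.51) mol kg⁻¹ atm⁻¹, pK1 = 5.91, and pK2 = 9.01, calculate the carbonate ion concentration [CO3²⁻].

[CO3²⁻] = 0.0604 mmol/kg

[CO2*] = KH · pCO2 = 10^(−1.51) × 491×10^-6 = 1.517×10^-5 mol/kg
α₀ = 1/(1 + K1/[H⁺] + K1K2/[H⁺]²) = 1/(1 + 10^+1.85 + 10^+0.60) = 0.01320
DIC = [CO2*]/α₀ = 1.517×10^-5 / 0.01320 = 1.150 mmol/kg
[CO3²⁻] = α₂·DIC; α₂ = 0.05254, so [CO3²⁻] = 0.05254 × 1.150 = 0.0604 mmol/kg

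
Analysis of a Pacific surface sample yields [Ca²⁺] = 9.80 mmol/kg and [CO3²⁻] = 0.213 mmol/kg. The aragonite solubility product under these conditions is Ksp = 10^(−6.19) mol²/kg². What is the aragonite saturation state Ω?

Ω = 3.23

Ksp = 10^(−6.19) = 6.457×10^-7
Ω = [Ca²⁺][CO3²⁻]/Ksp = (9.80×10^-3)(0.213×10^-3) / 6.457×10^-7 = 3.23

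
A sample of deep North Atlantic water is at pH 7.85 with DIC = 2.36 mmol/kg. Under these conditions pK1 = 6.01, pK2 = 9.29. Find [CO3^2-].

α₂ = 1 / (1 + [H⁺]/K2 + [H⁺]²/(K1K2)) = 1 / (1 + 10^+1.44 + 10^-0.40)
   = 1 / (1 + 27.542 + 0.39811) = 1/28.940 = 0.03455
[CO3²⁻] = α₂ × DIC = 0.03455 × 2.36 = 0.0815 mmol/kg

[CO3²⁻] = 0.0815 mmol/kg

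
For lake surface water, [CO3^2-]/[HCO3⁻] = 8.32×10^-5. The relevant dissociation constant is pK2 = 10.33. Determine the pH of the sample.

pH = 6.25

From K2 = [H⁺][CO3^2-]/[HCO3⁻]:  pH = pK2 + log₁₀([CO3^2-]/[HCO3⁻])
log₁₀(8.32×10^-5) = -4.080
pH = 10.33 + (-4.080) = 6.25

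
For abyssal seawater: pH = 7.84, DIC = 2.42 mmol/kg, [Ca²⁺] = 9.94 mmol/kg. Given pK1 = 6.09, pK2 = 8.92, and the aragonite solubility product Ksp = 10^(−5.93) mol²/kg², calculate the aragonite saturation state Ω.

Ω = 1.55

α₂ = 1 / (1 + [H⁺]/K2 + [H⁺]²/(K1K2)) = 1 / (1 + 10^+1.08 + 10^-0.67)
   = 1 / (1 + 12.023 + 0.21380) = 1/13.236 = 0.07555
[CO3²⁻] = α₂ × DIC = 0.07555 × 2.42 = 0.1828 mmol/kg
Ksp = 10^(−5.93) = 1.175×10^-6
Ω = [Ca²⁺][CO3²⁻]/Ksp = (9.94×10^-3)(1.828×10^-4) / 1.175×10^-6 = 1.55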